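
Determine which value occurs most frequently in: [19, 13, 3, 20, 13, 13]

13

Step 1: Count the frequency of each value:
  3: appears 1 time(s)
  13: appears 3 time(s)
  19: appears 1 time(s)
  20: appears 1 time(s)
Step 2: The value 13 appears most frequently (3 times).
Step 3: Mode = 13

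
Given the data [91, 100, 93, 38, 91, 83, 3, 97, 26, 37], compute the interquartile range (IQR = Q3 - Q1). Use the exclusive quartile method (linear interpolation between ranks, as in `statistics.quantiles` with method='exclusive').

59.75

Step 1: Sort the data: [3, 26, 37, 38, 83, 91, 91, 93, 97, 100]
Step 2: n = 10
Step 3: Using the exclusive quartile method:
  Q1 = 34.25
  Q2 (median) = 87
  Q3 = 94
  IQR = Q3 - Q1 = 94 - 34.25 = 59.75
Step 4: IQR = 59.75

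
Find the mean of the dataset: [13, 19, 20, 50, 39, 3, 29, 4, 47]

24.8889

Step 1: Sum all values: 13 + 19 + 20 + 50 + 39 + 3 + 29 + 4 + 47 = 224
Step 2: Count the number of values: n = 9
Step 3: Mean = sum / n = 224 / 9 = 24.8889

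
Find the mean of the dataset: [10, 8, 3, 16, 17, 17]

11.8333

Step 1: Sum all values: 10 + 8 + 3 + 16 + 17 + 17 = 71
Step 2: Count the number of values: n = 6
Step 3: Mean = sum / n = 71 / 6 = 11.8333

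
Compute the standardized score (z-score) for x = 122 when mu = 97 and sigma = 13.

1.9231

Step 1: Recall the z-score formula: z = (x - mu) / sigma
Step 2: Substitute values: z = (122 - 97) / 13
Step 3: z = 25 / 13 = 1.9231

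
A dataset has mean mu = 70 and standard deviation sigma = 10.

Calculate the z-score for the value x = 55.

-1.5

Step 1: Recall the z-score formula: z = (x - mu) / sigma
Step 2: Substitute values: z = (55 - 70) / 10
Step 3: z = -15 / 10 = -1.5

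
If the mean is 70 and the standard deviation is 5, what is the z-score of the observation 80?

2

Step 1: Recall the z-score formula: z = (x - mu) / sigma
Step 2: Substitute values: z = (80 - 70) / 5
Step 3: z = 10 / 5 = 2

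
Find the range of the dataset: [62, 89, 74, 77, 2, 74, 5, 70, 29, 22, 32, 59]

87

Step 1: Identify the maximum value: max = 89
Step 2: Identify the minimum value: min = 2
Step 3: Range = max - min = 89 - 2 = 87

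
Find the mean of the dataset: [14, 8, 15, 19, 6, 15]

12.8333

Step 1: Sum all values: 14 + 8 + 15 + 19 + 6 + 15 = 77
Step 2: Count the number of values: n = 6
Step 3: Mean = sum / n = 77 / 6 = 12.8333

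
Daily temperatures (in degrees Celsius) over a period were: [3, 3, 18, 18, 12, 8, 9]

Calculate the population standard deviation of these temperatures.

5.7923

Step 1: Compute the mean: 10.1429
Step 2: Sum of squared deviations from the mean: 234.8571
Step 3: Population variance = 234.8571 / 7 = 33.551
Step 4: Standard deviation = sqrt(33.551) = 5.7923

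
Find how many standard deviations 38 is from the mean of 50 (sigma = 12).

-1

Step 1: Recall the z-score formula: z = (x - mu) / sigma
Step 2: Substitute values: z = (38 - 50) / 12
Step 3: z = -12 / 12 = -1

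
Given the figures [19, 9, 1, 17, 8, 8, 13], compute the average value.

10.7143

Step 1: Sum all values: 19 + 9 + 1 + 17 + 8 + 8 + 13 = 75
Step 2: Count the number of values: n = 7
Step 3: Mean = sum / n = 75 / 7 = 10.7143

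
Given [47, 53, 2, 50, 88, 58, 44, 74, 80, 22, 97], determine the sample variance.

795.0909

Step 1: Compute the mean: (47 + 53 + 2 + 50 + 88 + 58 + 44 + 74 + 80 + 22 + 97) / 11 = 55.9091
Step 2: Compute squared deviations from the mean:
  (47 - 55.9091)^2 = 79.3719
  (53 - 55.9091)^2 = 8.4628
  (2 - 55.9091)^2 = 2906.1901
  (50 - 55.9091)^2 = 34.9174
  (88 - 55.9091)^2 = 1029.8264
  (58 - 55.9091)^2 = 4.3719
  (44 - 55.9091)^2 = 141.8264
  (74 - 55.9091)^2 = 327.281
  (80 - 55.9091)^2 = 580.3719
  (22 - 55.9091)^2 = 1149.8264
  (97 - 55.9091)^2 = 1688.4628
Step 3: Sum of squared deviations = 7950.9091
Step 4: Sample variance = 7950.9091 / 10 = 795.0909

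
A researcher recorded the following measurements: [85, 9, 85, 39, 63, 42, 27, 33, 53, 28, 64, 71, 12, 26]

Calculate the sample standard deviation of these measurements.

25.0684

Step 1: Compute the mean: 45.5
Step 2: Sum of squared deviations from the mean: 8169.5
Step 3: Sample variance = 8169.5 / 13 = 628.4231
Step 4: Standard deviation = sqrt(628.4231) = 25.0684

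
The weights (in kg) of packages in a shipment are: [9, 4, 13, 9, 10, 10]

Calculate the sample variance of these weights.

8.5667

Step 1: Compute the mean: (9 + 4 + 13 + 9 + 10 + 10) / 6 = 9.1667
Step 2: Compute squared deviations from the mean:
  (9 - 9.1667)^2 = 0.0278
  (4 - 9.1667)^2 = 26.6944
  (13 - 9.1667)^2 = 14.6944
  (9 - 9.1667)^2 = 0.0278
  (10 - 9.1667)^2 = 0.6944
  (10 - 9.1667)^2 = 0.6944
Step 3: Sum of squared deviations = 42.8333
Step 4: Sample variance = 42.8333 / 5 = 8.5667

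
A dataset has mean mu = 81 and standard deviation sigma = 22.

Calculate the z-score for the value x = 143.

2.8182

Step 1: Recall the z-score formula: z = (x - mu) / sigma
Step 2: Substitute values: z = (143 - 81) / 22
Step 3: z = 62 / 22 = 2.8182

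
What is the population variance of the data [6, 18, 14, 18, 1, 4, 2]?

47.7143

Step 1: Compute the mean: (6 + 18 + 14 + 18 + 1 + 4 + 2) / 7 = 9
Step 2: Compute squared deviations from the mean:
  (6 - 9)^2 = 9
  (18 - 9)^2 = 81
  (14 - 9)^2 = 25
  (18 - 9)^2 = 81
  (1 - 9)^2 = 64
  (4 - 9)^2 = 25
  (2 - 9)^2 = 49
Step 3: Sum of squared deviations = 334
Step 4: Population variance = 334 / 7 = 47.7143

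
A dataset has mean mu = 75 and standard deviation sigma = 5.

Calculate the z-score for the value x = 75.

0

Step 1: Recall the z-score formula: z = (x - mu) / sigma
Step 2: Substitute values: z = (75 - 75) / 5
Step 3: z = 0 / 5 = 0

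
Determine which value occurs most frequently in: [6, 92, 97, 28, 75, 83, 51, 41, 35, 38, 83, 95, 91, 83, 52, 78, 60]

83

Step 1: Count the frequency of each value:
  6: appears 1 time(s)
  28: appears 1 time(s)
  35: appears 1 time(s)
  38: appears 1 time(s)
  41: appears 1 time(s)
  51: appears 1 time(s)
  52: appears 1 time(s)
  60: appears 1 time(s)
  75: appears 1 time(s)
  78: appears 1 time(s)
  83: appears 3 time(s)
  91: appears 1 time(s)
  92: appears 1 time(s)
  95: appears 1 time(s)
  97: appears 1 time(s)
Step 2: The value 83 appears most frequently (3 times).
Step 3: Mode = 83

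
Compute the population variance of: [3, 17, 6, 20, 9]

42

Step 1: Compute the mean: (3 + 17 + 6 + 20 + 9) / 5 = 11
Step 2: Compute squared deviations from the mean:
  (3 - 11)^2 = 64
  (17 - 11)^2 = 36
  (6 - 11)^2 = 25
  (20 - 11)^2 = 81
  (9 - 11)^2 = 4
Step 3: Sum of squared deviations = 210
Step 4: Population variance = 210 / 5 = 42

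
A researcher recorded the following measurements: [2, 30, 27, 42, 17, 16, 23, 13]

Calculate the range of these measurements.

40

Step 1: Identify the maximum value: max = 42
Step 2: Identify the minimum value: min = 2
Step 3: Range = max - min = 42 - 2 = 40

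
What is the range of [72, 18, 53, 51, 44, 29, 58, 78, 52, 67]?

60

Step 1: Identify the maximum value: max = 78
Step 2: Identify the minimum value: min = 18
Step 3: Range = max - min = 78 - 18 = 60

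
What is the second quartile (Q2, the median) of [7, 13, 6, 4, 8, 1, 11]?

7

Step 1: Sort the data: [1, 4, 6, 7, 8, 11, 13]
Step 2: n = 7
Step 3: Q2 is the median. Since n is odd, it is the middle value at position 4: 7
Step 4: Q2 = 7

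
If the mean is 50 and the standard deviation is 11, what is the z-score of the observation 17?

-3

Step 1: Recall the z-score formula: z = (x - mu) / sigma
Step 2: Substitute values: z = (17 - 50) / 11
Step 3: z = -33 / 11 = -3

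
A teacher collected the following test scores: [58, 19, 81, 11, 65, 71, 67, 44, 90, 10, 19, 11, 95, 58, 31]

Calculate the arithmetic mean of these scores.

48.6667

Step 1: Sum all values: 58 + 19 + 81 + 11 + 65 + 71 + 67 + 44 + 90 + 10 + 19 + 11 + 95 + 58 + 31 = 730
Step 2: Count the number of values: n = 15
Step 3: Mean = sum / n = 730 / 15 = 48.6667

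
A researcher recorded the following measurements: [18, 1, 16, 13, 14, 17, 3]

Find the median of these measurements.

14

Step 1: Sort the data in ascending order: [1, 3, 13, 14, 16, 17, 18]
Step 2: The number of values is n = 7.
Step 3: Since n is odd, the median is the middle value at position 4: 14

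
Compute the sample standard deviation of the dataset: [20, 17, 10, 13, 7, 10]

4.8751

Step 1: Compute the mean: 12.8333
Step 2: Sum of squared deviations from the mean: 118.8333
Step 3: Sample variance = 118.8333 / 5 = 23.7667
Step 4: Standard deviation = sqrt(23.7667) = 4.8751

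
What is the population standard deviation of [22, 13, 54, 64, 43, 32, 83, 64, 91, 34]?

24.4131

Step 1: Compute the mean: 50
Step 2: Sum of squared deviations from the mean: 5960
Step 3: Population variance = 5960 / 10 = 596
Step 4: Standard deviation = sqrt(596) = 24.4131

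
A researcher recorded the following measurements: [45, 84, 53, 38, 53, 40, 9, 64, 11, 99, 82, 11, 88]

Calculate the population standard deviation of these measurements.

29.3191

Step 1: Compute the mean: 52.0769
Step 2: Sum of squared deviations from the mean: 11174.9231
Step 3: Population variance = 11174.9231 / 13 = 859.6095
Step 4: Standard deviation = sqrt(859.6095) = 29.3191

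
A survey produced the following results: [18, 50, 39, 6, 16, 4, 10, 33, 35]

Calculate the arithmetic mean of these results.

23.4444

Step 1: Sum all values: 18 + 50 + 39 + 6 + 16 + 4 + 10 + 33 + 35 = 211
Step 2: Count the number of values: n = 9
Step 3: Mean = sum / n = 211 / 9 = 23.4444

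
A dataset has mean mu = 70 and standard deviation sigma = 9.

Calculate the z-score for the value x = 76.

0.6667

Step 1: Recall the z-score formula: z = (x - mu) / sigma
Step 2: Substitute values: z = (76 - 70) / 9
Step 3: z = 6 / 9 = 0.6667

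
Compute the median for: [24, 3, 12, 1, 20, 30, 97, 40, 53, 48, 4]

24

Step 1: Sort the data in ascending order: [1, 3, 4, 12, 20, 24, 30, 40, 48, 53, 97]
Step 2: The number of values is n = 11.
Step 3: Since n is odd, the median is the middle value at position 6: 24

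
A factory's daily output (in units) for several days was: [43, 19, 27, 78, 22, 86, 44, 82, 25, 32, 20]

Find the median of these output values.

32

Step 1: Sort the data in ascending order: [19, 20, 22, 25, 27, 32, 43, 44, 78, 82, 86]
Step 2: The number of values is n = 11.
Step 3: Since n is odd, the median is the middle value at position 6: 32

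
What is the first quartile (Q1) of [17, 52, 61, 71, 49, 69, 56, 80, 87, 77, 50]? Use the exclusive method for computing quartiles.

50

Step 1: Sort the data: [17, 49, 50, 52, 56, 61, 69, 71, 77, 80, 87]
Step 2: n = 11
Step 3: Using the exclusive quartile method:
  Q1 = 50
  Q2 (median) = 61
  Q3 = 77
  IQR = Q3 - Q1 = 77 - 50 = 27
Step 4: Q1 = 50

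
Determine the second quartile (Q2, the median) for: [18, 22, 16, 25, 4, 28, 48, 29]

23.5

Step 1: Sort the data: [4, 16, 18, 22, 25, 28, 29, 48]
Step 2: n = 8
Step 3: Q2 is the median. Since n is even, it is the average of the values at positions 4 and 5:
  Q2 = (22 + 25) / 2 = 23.5
Step 4: Q2 = 23.5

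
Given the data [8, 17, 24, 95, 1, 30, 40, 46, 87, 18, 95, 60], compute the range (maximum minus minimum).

94

Step 1: Identify the maximum value: max = 95
Step 2: Identify the minimum value: min = 1
Step 3: Range = max - min = 95 - 1 = 94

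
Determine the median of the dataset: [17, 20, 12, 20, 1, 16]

16.5

Step 1: Sort the data in ascending order: [1, 12, 16, 17, 20, 20]
Step 2: The number of values is n = 6.
Step 3: Since n is even, the median is the average of positions 3 and 4:
  Median = (16 + 17) / 2 = 16.5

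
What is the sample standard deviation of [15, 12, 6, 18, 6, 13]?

4.8442

Step 1: Compute the mean: 11.6667
Step 2: Sum of squared deviations from the mean: 117.3333
Step 3: Sample variance = 117.3333 / 5 = 23.4667
Step 4: Standard deviation = sqrt(23.4667) = 4.8442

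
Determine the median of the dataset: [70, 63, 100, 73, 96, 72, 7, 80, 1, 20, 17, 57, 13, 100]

66.5

Step 1: Sort the data in ascending order: [1, 7, 13, 17, 20, 57, 63, 70, 72, 73, 80, 96, 100, 100]
Step 2: The number of values is n = 14.
Step 3: Since n is even, the median is the average of positions 7 and 8:
  Median = (63 + 70) / 2 = 66.5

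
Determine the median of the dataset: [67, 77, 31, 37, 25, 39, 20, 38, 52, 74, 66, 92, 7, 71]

45.5

Step 1: Sort the data in ascending order: [7, 20, 25, 31, 37, 38, 39, 52, 66, 67, 71, 74, 77, 92]
Step 2: The number of values is n = 14.
Step 3: Since n is even, the median is the average of positions 7 and 8:
  Median = (39 + 52) / 2 = 45.5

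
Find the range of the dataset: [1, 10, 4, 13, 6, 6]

12

Step 1: Identify the maximum value: max = 13
Step 2: Identify the minimum value: min = 1
Step 3: Range = max - min = 13 - 1 = 12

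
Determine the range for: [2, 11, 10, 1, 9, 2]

10

Step 1: Identify the maximum value: max = 11
Step 2: Identify the minimum value: min = 1
Step 3: Range = max - min = 11 - 1 = 10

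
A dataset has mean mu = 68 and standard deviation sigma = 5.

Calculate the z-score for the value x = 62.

-1.2

Step 1: Recall the z-score formula: z = (x - mu) / sigma
Step 2: Substitute values: z = (62 - 68) / 5
Step 3: z = -6 / 5 = -1.2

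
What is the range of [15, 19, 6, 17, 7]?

13

Step 1: Identify the maximum value: max = 19
Step 2: Identify the minimum value: min = 6
Step 3: Range = max - min = 19 - 6 = 13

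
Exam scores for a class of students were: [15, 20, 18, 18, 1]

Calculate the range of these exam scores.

19

Step 1: Identify the maximum value: max = 20
Step 2: Identify the minimum value: min = 1
Step 3: Range = max - min = 20 - 1 = 19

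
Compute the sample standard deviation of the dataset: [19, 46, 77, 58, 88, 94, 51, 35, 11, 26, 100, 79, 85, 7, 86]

32.0131

Step 1: Compute the mean: 57.4667
Step 2: Sum of squared deviations from the mean: 14347.7333
Step 3: Sample variance = 14347.7333 / 14 = 1024.8381
Step 4: Standard deviation = sqrt(1024.8381) = 32.0131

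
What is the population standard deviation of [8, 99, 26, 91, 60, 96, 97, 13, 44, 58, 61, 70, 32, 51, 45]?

28.8755

Step 1: Compute the mean: 56.7333
Step 2: Sum of squared deviations from the mean: 12506.9333
Step 3: Population variance = 12506.9333 / 15 = 833.7956
Step 4: Standard deviation = sqrt(833.7956) = 28.8755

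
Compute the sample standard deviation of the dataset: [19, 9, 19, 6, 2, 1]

8.0166

Step 1: Compute the mean: 9.3333
Step 2: Sum of squared deviations from the mean: 321.3333
Step 3: Sample variance = 321.3333 / 5 = 64.2667
Step 4: Standard deviation = sqrt(64.2667) = 8.0166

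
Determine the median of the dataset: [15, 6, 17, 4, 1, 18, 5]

6

Step 1: Sort the data in ascending order: [1, 4, 5, 6, 15, 17, 18]
Step 2: The number of values is n = 7.
Step 3: Since n is odd, the median is the middle value at position 4: 6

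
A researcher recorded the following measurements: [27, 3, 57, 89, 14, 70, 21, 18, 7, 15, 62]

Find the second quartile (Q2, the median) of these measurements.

21

Step 1: Sort the data: [3, 7, 14, 15, 18, 21, 27, 57, 62, 70, 89]
Step 2: n = 11
Step 3: Q2 is the median. Since n is odd, it is the middle value at position 6: 21
Step 4: Q2 = 21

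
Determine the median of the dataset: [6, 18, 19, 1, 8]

8

Step 1: Sort the data in ascending order: [1, 6, 8, 18, 19]
Step 2: The number of values is n = 5.
Step 3: Since n is odd, the median is the middle value at position 3: 8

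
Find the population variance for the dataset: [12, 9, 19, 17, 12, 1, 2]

40.4898

Step 1: Compute the mean: (12 + 9 + 19 + 17 + 12 + 1 + 2) / 7 = 10.2857
Step 2: Compute squared deviations from the mean:
  (12 - 10.2857)^2 = 2.9388
  (9 - 10.2857)^2 = 1.6531
  (19 - 10.2857)^2 = 75.9388
  (17 - 10.2857)^2 = 45.0816
  (12 - 10.2857)^2 = 2.9388
  (1 - 10.2857)^2 = 86.2245
  (2 - 10.2857)^2 = 68.6531
Step 3: Sum of squared deviations = 283.4286
Step 4: Population variance = 283.4286 / 7 = 40.4898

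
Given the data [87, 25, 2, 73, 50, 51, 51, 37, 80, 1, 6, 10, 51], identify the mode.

51

Step 1: Count the frequency of each value:
  1: appears 1 time(s)
  2: appears 1 time(s)
  6: appears 1 time(s)
  10: appears 1 time(s)
  25: appears 1 time(s)
  37: appears 1 time(s)
  50: appears 1 time(s)
  51: appears 3 time(s)
  73: appears 1 time(s)
  80: appears 1 time(s)
  87: appears 1 time(s)
Step 2: The value 51 appears most frequently (3 times).
Step 3: Mode = 51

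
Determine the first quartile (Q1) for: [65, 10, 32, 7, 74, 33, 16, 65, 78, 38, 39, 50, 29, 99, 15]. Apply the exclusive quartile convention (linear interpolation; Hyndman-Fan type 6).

16

Step 1: Sort the data: [7, 10, 15, 16, 29, 32, 33, 38, 39, 50, 65, 65, 74, 78, 99]
Step 2: n = 15
Step 3: Using the exclusive quartile method:
  Q1 = 16
  Q2 (median) = 38
  Q3 = 65
  IQR = Q3 - Q1 = 65 - 16 = 49
Step 4: Q1 = 16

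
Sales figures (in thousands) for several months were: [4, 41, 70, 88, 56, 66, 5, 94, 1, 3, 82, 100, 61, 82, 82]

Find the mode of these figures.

82

Step 1: Count the frequency of each value:
  1: appears 1 time(s)
  3: appears 1 time(s)
  4: appears 1 time(s)
  5: appears 1 time(s)
  41: appears 1 time(s)
  56: appears 1 time(s)
  61: appears 1 time(s)
  66: appears 1 time(s)
  70: appears 1 time(s)
  82: appears 3 time(s)
  88: appears 1 time(s)
  94: appears 1 time(s)
  100: appears 1 time(s)
Step 2: The value 82 appears most frequently (3 times).
Step 3: Mode = 82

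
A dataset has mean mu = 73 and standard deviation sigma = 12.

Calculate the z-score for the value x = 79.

0.5

Step 1: Recall the z-score formula: z = (x - mu) / sigma
Step 2: Substitute values: z = (79 - 73) / 12
Step 3: z = 6 / 12 = 0.5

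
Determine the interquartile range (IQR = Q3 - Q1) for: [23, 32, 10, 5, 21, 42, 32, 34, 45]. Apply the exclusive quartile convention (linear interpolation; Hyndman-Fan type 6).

22.5

Step 1: Sort the data: [5, 10, 21, 23, 32, 32, 34, 42, 45]
Step 2: n = 9
Step 3: Using the exclusive quartile method:
  Q1 = 15.5
  Q2 (median) = 32
  Q3 = 38
  IQR = Q3 - Q1 = 38 - 15.5 = 22.5
Step 4: IQR = 22.5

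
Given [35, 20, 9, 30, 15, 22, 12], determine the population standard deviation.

8.7645

Step 1: Compute the mean: 20.4286
Step 2: Sum of squared deviations from the mean: 537.7143
Step 3: Population variance = 537.7143 / 7 = 76.8163
Step 4: Standard deviation = sqrt(76.8163) = 8.7645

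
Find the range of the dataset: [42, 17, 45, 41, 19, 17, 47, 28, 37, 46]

30

Step 1: Identify the maximum value: max = 47
Step 2: Identify the minimum value: min = 17
Step 3: Range = max - min = 47 - 17 = 30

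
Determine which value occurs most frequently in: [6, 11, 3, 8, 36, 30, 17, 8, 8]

8

Step 1: Count the frequency of each value:
  3: appears 1 time(s)
  6: appears 1 time(s)
  8: appears 3 time(s)
  11: appears 1 time(s)
  17: appears 1 time(s)
  30: appears 1 time(s)
  36: appears 1 time(s)
Step 2: The value 8 appears most frequently (3 times).
Step 3: Mode = 8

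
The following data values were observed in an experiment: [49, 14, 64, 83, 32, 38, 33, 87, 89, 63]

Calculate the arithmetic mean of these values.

55.2

Step 1: Sum all values: 49 + 14 + 64 + 83 + 32 + 38 + 33 + 87 + 89 + 63 = 552
Step 2: Count the number of values: n = 10
Step 3: Mean = sum / n = 552 / 10 = 55.2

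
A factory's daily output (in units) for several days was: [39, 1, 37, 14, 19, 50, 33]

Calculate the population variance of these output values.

245.102

Step 1: Compute the mean: (39 + 1 + 37 + 14 + 19 + 50 + 33) / 7 = 27.5714
Step 2: Compute squared deviations from the mean:
  (39 - 27.5714)^2 = 130.6122
  (1 - 27.5714)^2 = 706.0408
  (37 - 27.5714)^2 = 88.898
  (14 - 27.5714)^2 = 184.1837
  (19 - 27.5714)^2 = 73.4694
  (50 - 27.5714)^2 = 503.0408
  (33 - 27.5714)^2 = 29.4694
Step 3: Sum of squared deviations = 1715.7143
Step 4: Population variance = 1715.7143 / 7 = 245.102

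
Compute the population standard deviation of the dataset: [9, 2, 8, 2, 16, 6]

4.7755

Step 1: Compute the mean: 7.1667
Step 2: Sum of squared deviations from the mean: 136.8333
Step 3: Population variance = 136.8333 / 6 = 22.8056
Step 4: Standard deviation = sqrt(22.8056) = 4.7755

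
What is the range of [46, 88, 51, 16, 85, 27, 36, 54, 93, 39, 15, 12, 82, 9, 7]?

86

Step 1: Identify the maximum value: max = 93
Step 2: Identify the minimum value: min = 7
Step 3: Range = max - min = 93 - 7 = 86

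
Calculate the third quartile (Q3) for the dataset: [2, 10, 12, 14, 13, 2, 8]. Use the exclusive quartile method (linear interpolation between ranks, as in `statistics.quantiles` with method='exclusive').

13

Step 1: Sort the data: [2, 2, 8, 10, 12, 13, 14]
Step 2: n = 7
Step 3: Using the exclusive quartile method:
  Q1 = 2
  Q2 (median) = 10
  Q3 = 13
  IQR = Q3 - Q1 = 13 - 2 = 11
Step 4: Q3 = 13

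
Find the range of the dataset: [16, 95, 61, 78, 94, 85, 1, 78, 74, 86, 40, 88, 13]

94

Step 1: Identify the maximum value: max = 95
Step 2: Identify the minimum value: min = 1
Step 3: Range = max - min = 95 - 1 = 94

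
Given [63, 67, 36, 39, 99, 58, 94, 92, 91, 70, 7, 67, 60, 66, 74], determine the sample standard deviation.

24.5993

Step 1: Compute the mean: 65.5333
Step 2: Sum of squared deviations from the mean: 8471.7333
Step 3: Sample variance = 8471.7333 / 14 = 605.1238
Step 4: Standard deviation = sqrt(605.1238) = 24.5993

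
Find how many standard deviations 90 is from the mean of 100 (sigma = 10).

-1

Step 1: Recall the z-score formula: z = (x - mu) / sigma
Step 2: Substitute values: z = (90 - 100) / 10
Step 3: z = -10 / 10 = -1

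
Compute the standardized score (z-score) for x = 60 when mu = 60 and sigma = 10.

0

Step 1: Recall the z-score formula: z = (x - mu) / sigma
Step 2: Substitute values: z = (60 - 60) / 10
Step 3: z = 0 / 10 = 0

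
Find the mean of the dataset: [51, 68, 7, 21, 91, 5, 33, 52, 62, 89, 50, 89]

51.5

Step 1: Sum all values: 51 + 68 + 7 + 21 + 91 + 5 + 33 + 52 + 62 + 89 + 50 + 89 = 618
Step 2: Count the number of values: n = 12
Step 3: Mean = sum / n = 618 / 12 = 51.5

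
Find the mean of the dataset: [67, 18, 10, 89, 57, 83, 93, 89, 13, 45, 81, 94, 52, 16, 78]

59

Step 1: Sum all values: 67 + 18 + 10 + 89 + 57 + 83 + 93 + 89 + 13 + 45 + 81 + 94 + 52 + 16 + 78 = 885
Step 2: Count the number of values: n = 15
Step 3: Mean = sum / n = 885 / 15 = 59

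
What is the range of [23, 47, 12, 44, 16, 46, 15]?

35

Step 1: Identify the maximum value: max = 47
Step 2: Identify the minimum value: min = 12
Step 3: Range = max - min = 47 - 12 = 35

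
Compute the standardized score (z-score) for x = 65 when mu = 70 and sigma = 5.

-1

Step 1: Recall the z-score formula: z = (x - mu) / sigma
Step 2: Substitute values: z = (65 - 70) / 5
Step 3: z = -5 / 5 = -1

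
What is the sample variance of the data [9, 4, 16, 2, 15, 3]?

38.1667

Step 1: Compute the mean: (9 + 4 + 16 + 2 + 15 + 3) / 6 = 8.1667
Step 2: Compute squared deviations from the mean:
  (9 - 8.1667)^2 = 0.6944
  (4 - 8.1667)^2 = 17.3611
  (16 - 8.1667)^2 = 61.3611
  (2 - 8.1667)^2 = 38.0278
  (15 - 8.1667)^2 = 46.6944
  (3 - 8.1667)^2 = 26.6944
Step 3: Sum of squared deviations = 190.8333
Step 4: Sample variance = 190.8333 / 5 = 38.1667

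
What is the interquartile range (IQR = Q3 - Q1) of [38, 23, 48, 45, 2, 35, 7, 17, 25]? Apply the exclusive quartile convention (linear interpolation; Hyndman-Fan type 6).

29.5

Step 1: Sort the data: [2, 7, 17, 23, 25, 35, 38, 45, 48]
Step 2: n = 9
Step 3: Using the exclusive quartile method:
  Q1 = 12
  Q2 (median) = 25
  Q3 = 41.5
  IQR = Q3 - Q1 = 41.5 - 12 = 29.5
Step 4: IQR = 29.5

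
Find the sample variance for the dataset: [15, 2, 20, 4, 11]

56.3

Step 1: Compute the mean: (15 + 2 + 20 + 4 + 11) / 5 = 10.4
Step 2: Compute squared deviations from the mean:
  (15 - 10.4)^2 = 21.16
  (2 - 10.4)^2 = 70.56
  (20 - 10.4)^2 = 92.16
  (4 - 10.4)^2 = 40.96
  (11 - 10.4)^2 = 0.36
Step 3: Sum of squared deviations = 225.2
Step 4: Sample variance = 225.2 / 4 = 56.3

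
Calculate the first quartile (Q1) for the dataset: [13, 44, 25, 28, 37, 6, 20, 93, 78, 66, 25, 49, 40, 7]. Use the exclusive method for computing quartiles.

18.25

Step 1: Sort the data: [6, 7, 13, 20, 25, 25, 28, 37, 40, 44, 49, 66, 78, 93]
Step 2: n = 14
Step 3: Using the exclusive quartile method:
  Q1 = 18.25
  Q2 (median) = 32.5
  Q3 = 53.25
  IQR = Q3 - Q1 = 53.25 - 18.25 = 35
Step 4: Q1 = 18.25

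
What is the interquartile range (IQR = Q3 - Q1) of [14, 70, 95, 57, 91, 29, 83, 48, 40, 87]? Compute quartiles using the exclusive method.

50.75

Step 1: Sort the data: [14, 29, 40, 48, 57, 70, 83, 87, 91, 95]
Step 2: n = 10
Step 3: Using the exclusive quartile method:
  Q1 = 37.25
  Q2 (median) = 63.5
  Q3 = 88
  IQR = Q3 - Q1 = 88 - 37.25 = 50.75
Step 4: IQR = 50.75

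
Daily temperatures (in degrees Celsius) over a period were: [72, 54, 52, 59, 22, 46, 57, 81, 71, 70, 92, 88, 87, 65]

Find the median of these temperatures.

67.5

Step 1: Sort the data in ascending order: [22, 46, 52, 54, 57, 59, 65, 70, 71, 72, 81, 87, 88, 92]
Step 2: The number of values is n = 14.
Step 3: Since n is even, the median is the average of positions 7 and 8:
  Median = (65 + 70) / 2 = 67.5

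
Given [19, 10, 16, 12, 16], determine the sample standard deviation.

3.5777

Step 1: Compute the mean: 14.6
Step 2: Sum of squared deviations from the mean: 51.2
Step 3: Sample variance = 51.2 / 4 = 12.8
Step 4: Standard deviation = sqrt(12.8) = 3.5777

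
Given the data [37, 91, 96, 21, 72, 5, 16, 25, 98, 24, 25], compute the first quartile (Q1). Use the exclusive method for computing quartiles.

21

Step 1: Sort the data: [5, 16, 21, 24, 25, 25, 37, 72, 91, 96, 98]
Step 2: n = 11
Step 3: Using the exclusive quartile method:
  Q1 = 21
  Q2 (median) = 25
  Q3 = 91
  IQR = Q3 - Q1 = 91 - 21 = 70
Step 4: Q1 = 21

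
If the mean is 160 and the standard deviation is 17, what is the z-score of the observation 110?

-2.9412

Step 1: Recall the z-score formula: z = (x - mu) / sigma
Step 2: Substitute values: z = (110 - 160) / 17
Step 3: z = -50 / 17 = -2.9412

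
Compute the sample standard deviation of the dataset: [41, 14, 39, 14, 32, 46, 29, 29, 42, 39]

11.2472

Step 1: Compute the mean: 32.5
Step 2: Sum of squared deviations from the mean: 1138.5
Step 3: Sample variance = 1138.5 / 9 = 126.5
Step 4: Standard deviation = sqrt(126.5) = 11.2472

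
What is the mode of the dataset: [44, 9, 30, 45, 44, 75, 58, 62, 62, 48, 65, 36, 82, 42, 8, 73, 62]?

62

Step 1: Count the frequency of each value:
  8: appears 1 time(s)
  9: appears 1 time(s)
  30: appears 1 time(s)
  36: appears 1 time(s)
  42: appears 1 time(s)
  44: appears 2 time(s)
  45: appears 1 time(s)
  48: appears 1 time(s)
  58: appears 1 time(s)
  62: appears 3 time(s)
  65: appears 1 time(s)
  73: appears 1 time(s)
  75: appears 1 time(s)
  82: appears 1 time(s)
Step 2: The value 62 appears most frequently (3 times).
Step 3: Mode = 62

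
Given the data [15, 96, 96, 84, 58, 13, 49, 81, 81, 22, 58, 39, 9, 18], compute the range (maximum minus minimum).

87

Step 1: Identify the maximum value: max = 96
Step 2: Identify the minimum value: min = 9
Step 3: Range = max - min = 96 - 9 = 87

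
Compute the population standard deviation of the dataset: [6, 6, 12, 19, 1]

6.1774

Step 1: Compute the mean: 8.8
Step 2: Sum of squared deviations from the mean: 190.8
Step 3: Population variance = 190.8 / 5 = 38.16
Step 4: Standard deviation = sqrt(38.16) = 6.1774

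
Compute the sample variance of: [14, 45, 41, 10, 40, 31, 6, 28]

229.2679

Step 1: Compute the mean: (14 + 45 + 41 + 10 + 40 + 31 + 6 + 28) / 8 = 26.875
Step 2: Compute squared deviations from the mean:
  (14 - 26.875)^2 = 165.7656
  (45 - 26.875)^2 = 328.5156
  (41 - 26.875)^2 = 199.5156
  (10 - 26.875)^2 = 284.7656
  (40 - 26.875)^2 = 172.2656
  (31 - 26.875)^2 = 17.0156
  (6 - 26.875)^2 = 435.7656
  (28 - 26.875)^2 = 1.2656
Step 3: Sum of squared deviations = 1604.875
Step 4: Sample variance = 1604.875 / 7 = 229.2679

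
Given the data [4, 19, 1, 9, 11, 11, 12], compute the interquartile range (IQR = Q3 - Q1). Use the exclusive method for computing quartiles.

8

Step 1: Sort the data: [1, 4, 9, 11, 11, 12, 19]
Step 2: n = 7
Step 3: Using the exclusive quartile method:
  Q1 = 4
  Q2 (median) = 11
  Q3 = 12
  IQR = Q3 - Q1 = 12 - 4 = 8
Step 4: IQR = 8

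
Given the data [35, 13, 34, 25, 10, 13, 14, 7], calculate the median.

13.5

Step 1: Sort the data in ascending order: [7, 10, 13, 13, 14, 25, 34, 35]
Step 2: The number of values is n = 8.
Step 3: Since n is even, the median is the average of positions 4 and 5:
  Median = (13 + 14) / 2 = 13.5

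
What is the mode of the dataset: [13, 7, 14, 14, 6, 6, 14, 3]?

14

Step 1: Count the frequency of each value:
  3: appears 1 time(s)
  6: appears 2 time(s)
  7: appears 1 time(s)
  13: appears 1 time(s)
  14: appears 3 time(s)
Step 2: The value 14 appears most frequently (3 times).
Step 3: Mode = 14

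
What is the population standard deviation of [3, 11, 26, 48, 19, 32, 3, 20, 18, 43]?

14.5055

Step 1: Compute the mean: 22.3
Step 2: Sum of squared deviations from the mean: 2104.1
Step 3: Population variance = 2104.1 / 10 = 210.41
Step 4: Standard deviation = sqrt(210.41) = 14.5055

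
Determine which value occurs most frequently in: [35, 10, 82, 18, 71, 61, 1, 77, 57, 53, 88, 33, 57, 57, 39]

57

Step 1: Count the frequency of each value:
  1: appears 1 time(s)
  10: appears 1 time(s)
  18: appears 1 time(s)
  33: appears 1 time(s)
  35: appears 1 time(s)
  39: appears 1 time(s)
  53: appears 1 time(s)
  57: appears 3 time(s)
  61: appears 1 time(s)
  71: appears 1 time(s)
  77: appears 1 time(s)
  82: appears 1 time(s)
  88: appears 1 time(s)
Step 2: The value 57 appears most frequently (3 times).
Step 3: Mode = 57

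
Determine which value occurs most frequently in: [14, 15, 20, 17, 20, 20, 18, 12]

20

Step 1: Count the frequency of each value:
  12: appears 1 time(s)
  14: appears 1 time(s)
  15: appears 1 time(s)
  17: appears 1 time(s)
  18: appears 1 time(s)
  20: appears 3 time(s)
Step 2: The value 20 appears most frequently (3 times).
Step 3: Mode = 20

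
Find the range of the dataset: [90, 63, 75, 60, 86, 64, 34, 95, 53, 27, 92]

68

Step 1: Identify the maximum value: max = 95
Step 2: Identify the minimum value: min = 27
Step 3: Range = max - min = 95 - 27 = 68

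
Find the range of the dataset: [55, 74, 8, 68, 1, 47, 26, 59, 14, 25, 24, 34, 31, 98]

97

Step 1: Identify the maximum value: max = 98
Step 2: Identify the minimum value: min = 1
Step 3: Range = max - min = 98 - 1 = 97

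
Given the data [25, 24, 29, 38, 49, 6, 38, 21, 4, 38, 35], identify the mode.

38

Step 1: Count the frequency of each value:
  4: appears 1 time(s)
  6: appears 1 time(s)
  21: appears 1 time(s)
  24: appears 1 time(s)
  25: appears 1 time(s)
  29: appears 1 time(s)
  35: appears 1 time(s)
  38: appears 3 time(s)
  49: appears 1 time(s)
Step 2: The value 38 appears most frequently (3 times).
Step 3: Mode = 38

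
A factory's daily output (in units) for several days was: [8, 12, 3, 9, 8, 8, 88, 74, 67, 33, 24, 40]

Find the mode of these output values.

8

Step 1: Count the frequency of each value:
  3: appears 1 time(s)
  8: appears 3 time(s)
  9: appears 1 time(s)
  12: appears 1 time(s)
  24: appears 1 time(s)
  33: appears 1 time(s)
  40: appears 1 time(s)
  67: appears 1 time(s)
  74: appears 1 time(s)
  88: appears 1 time(s)
Step 2: The value 8 appears most frequently (3 times).
Step 3: Mode = 8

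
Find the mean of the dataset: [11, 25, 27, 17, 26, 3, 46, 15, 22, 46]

23.8

Step 1: Sum all values: 11 + 25 + 27 + 17 + 26 + 3 + 46 + 15 + 22 + 46 = 238
Step 2: Count the number of values: n = 10
Step 3: Mean = sum / n = 238 / 10 = 23.8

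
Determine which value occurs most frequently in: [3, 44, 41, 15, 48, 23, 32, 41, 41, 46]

41

Step 1: Count the frequency of each value:
  3: appears 1 time(s)
  15: appears 1 time(s)
  23: appears 1 time(s)
  32: appears 1 time(s)
  41: appears 3 time(s)
  44: appears 1 time(s)
  46: appears 1 time(s)
  48: appears 1 time(s)
Step 2: The value 41 appears most frequently (3 times).
Step 3: Mode = 41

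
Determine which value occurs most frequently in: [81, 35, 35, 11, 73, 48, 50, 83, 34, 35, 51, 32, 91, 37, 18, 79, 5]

35

Step 1: Count the frequency of each value:
  5: appears 1 time(s)
  11: appears 1 time(s)
  18: appears 1 time(s)
  32: appears 1 time(s)
  34: appears 1 time(s)
  35: appears 3 time(s)
  37: appears 1 time(s)
  48: appears 1 time(s)
  50: appears 1 time(s)
  51: appears 1 time(s)
  73: appears 1 time(s)
  79: appears 1 time(s)
  81: appears 1 time(s)
  83: appears 1 time(s)
  91: appears 1 time(s)
Step 2: The value 35 appears most frequently (3 times).
Step 3: Mode = 35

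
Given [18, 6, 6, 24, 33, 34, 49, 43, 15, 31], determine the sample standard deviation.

14.7003

Step 1: Compute the mean: 25.9
Step 2: Sum of squared deviations from the mean: 1944.9
Step 3: Sample variance = 1944.9 / 9 = 216.1
Step 4: Standard deviation = sqrt(216.1) = 14.7003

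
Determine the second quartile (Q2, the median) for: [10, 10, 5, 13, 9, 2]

9.5

Step 1: Sort the data: [2, 5, 9, 10, 10, 13]
Step 2: n = 6
Step 3: Q2 is the median. Since n is even, it is the average of the values at positions 3 and 4:
  Q2 = (9 + 10) / 2 = 9.5
Step 4: Q2 = 9.5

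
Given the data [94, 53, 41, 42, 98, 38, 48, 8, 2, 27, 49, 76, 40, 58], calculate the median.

45

Step 1: Sort the data in ascending order: [2, 8, 27, 38, 40, 41, 42, 48, 49, 53, 58, 76, 94, 98]
Step 2: The number of values is n = 14.
Step 3: Since n is even, the median is the average of positions 7 and 8:
  Median = (42 + 48) / 2 = 45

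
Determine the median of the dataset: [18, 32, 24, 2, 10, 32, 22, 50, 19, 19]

20.5

Step 1: Sort the data in ascending order: [2, 10, 18, 19, 19, 22, 24, 32, 32, 50]
Step 2: The number of values is n = 10.
Step 3: Since n is even, the median is the average of positions 5 and 6:
  Median = (19 + 22) / 2 = 20.5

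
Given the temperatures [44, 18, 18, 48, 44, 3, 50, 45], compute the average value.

33.75

Step 1: Sum all values: 44 + 18 + 18 + 48 + 44 + 3 + 50 + 45 = 270
Step 2: Count the number of values: n = 8
Step 3: Mean = sum / n = 270 / 8 = 33.75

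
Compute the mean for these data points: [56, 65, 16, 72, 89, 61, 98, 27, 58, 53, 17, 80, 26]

55.2308

Step 1: Sum all values: 56 + 65 + 16 + 72 + 89 + 61 + 98 + 27 + 58 + 53 + 17 + 80 + 26 = 718
Step 2: Count the number of values: n = 13
Step 3: Mean = sum / n = 718 / 13 = 55.2308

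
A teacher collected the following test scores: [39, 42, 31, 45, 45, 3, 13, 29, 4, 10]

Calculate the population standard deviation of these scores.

16.183

Step 1: Compute the mean: 26.1
Step 2: Sum of squared deviations from the mean: 2618.9
Step 3: Population variance = 2618.9 / 10 = 261.89
Step 4: Standard deviation = sqrt(261.89) = 16.183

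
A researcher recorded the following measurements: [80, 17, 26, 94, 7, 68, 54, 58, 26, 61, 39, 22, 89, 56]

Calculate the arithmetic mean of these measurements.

49.7857

Step 1: Sum all values: 80 + 17 + 26 + 94 + 7 + 68 + 54 + 58 + 26 + 61 + 39 + 22 + 89 + 56 = 697
Step 2: Count the number of values: n = 14
Step 3: Mean = sum / n = 697 / 14 = 49.7857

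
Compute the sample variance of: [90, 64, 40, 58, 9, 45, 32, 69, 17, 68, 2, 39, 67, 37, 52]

600.2095

Step 1: Compute the mean: (90 + 64 + 40 + 58 + 9 + 45 + 32 + 69 + 17 + 68 + 2 + 39 + 67 + 37 + 52) / 15 = 45.9333
Step 2: Compute squared deviations from the mean:
  (90 - 45.9333)^2 = 1941.8711
  (64 - 45.9333)^2 = 326.4044
  (40 - 45.9333)^2 = 35.2044
  (58 - 45.9333)^2 = 145.6044
  (9 - 45.9333)^2 = 1364.0711
  (45 - 45.9333)^2 = 0.8711
  (32 - 45.9333)^2 = 194.1378
  (69 - 45.9333)^2 = 532.0711
  (17 - 45.9333)^2 = 837.1378
  (68 - 45.9333)^2 = 486.9378
  (2 - 45.9333)^2 = 1930.1378
  (39 - 45.9333)^2 = 48.0711
  (67 - 45.9333)^2 = 443.8044
  (37 - 45.9333)^2 = 79.8044
  (52 - 45.9333)^2 = 36.8044
Step 3: Sum of squared deviations = 8402.9333
Step 4: Sample variance = 8402.9333 / 14 = 600.2095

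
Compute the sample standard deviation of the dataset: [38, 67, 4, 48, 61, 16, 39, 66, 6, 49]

23.6183

Step 1: Compute the mean: 39.4
Step 2: Sum of squared deviations from the mean: 5020.4
Step 3: Sample variance = 5020.4 / 9 = 557.8222
Step 4: Standard deviation = sqrt(557.8222) = 23.6183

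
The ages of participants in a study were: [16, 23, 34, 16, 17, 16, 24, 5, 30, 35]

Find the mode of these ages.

16

Step 1: Count the frequency of each value:
  5: appears 1 time(s)
  16: appears 3 time(s)
  17: appears 1 time(s)
  23: appears 1 time(s)
  24: appears 1 time(s)
  30: appears 1 time(s)
  34: appears 1 time(s)
  35: appears 1 time(s)
Step 2: The value 16 appears most frequently (3 times).
Step 3: Mode = 16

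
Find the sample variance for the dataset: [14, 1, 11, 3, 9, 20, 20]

56.4762

Step 1: Compute the mean: (14 + 1 + 11 + 3 + 9 + 20 + 20) / 7 = 11.1429
Step 2: Compute squared deviations from the mean:
  (14 - 11.1429)^2 = 8.1633
  (1 - 11.1429)^2 = 102.8776
  (11 - 11.1429)^2 = 0.0204
  (3 - 11.1429)^2 = 66.3061
  (9 - 11.1429)^2 = 4.5918
  (20 - 11.1429)^2 = 78.449
  (20 - 11.1429)^2 = 78.449
Step 3: Sum of squared deviations = 338.8571
Step 4: Sample variance = 338.8571 / 6 = 56.4762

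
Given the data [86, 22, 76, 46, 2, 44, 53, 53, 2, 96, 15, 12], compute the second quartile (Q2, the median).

45

Step 1: Sort the data: [2, 2, 12, 15, 22, 44, 46, 53, 53, 76, 86, 96]
Step 2: n = 12
Step 3: Q2 is the median. Since n is even, it is the average of the values at positions 6 and 7:
  Q2 = (44 + 46) / 2 = 45
Step 4: Q2 = 45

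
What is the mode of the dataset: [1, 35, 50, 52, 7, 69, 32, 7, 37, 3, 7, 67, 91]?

7

Step 1: Count the frequency of each value:
  1: appears 1 time(s)
  3: appears 1 time(s)
  7: appears 3 time(s)
  32: appears 1 time(s)
  35: appears 1 time(s)
  37: appears 1 time(s)
  50: appears 1 time(s)
  52: appears 1 time(s)
  67: appears 1 time(s)
  69: appears 1 time(s)
  91: appears 1 time(s)
Step 2: The value 7 appears most frequently (3 times).
Step 3: Mode = 7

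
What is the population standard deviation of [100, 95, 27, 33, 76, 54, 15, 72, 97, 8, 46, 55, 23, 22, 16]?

31.0042

Step 1: Compute the mean: 49.2667
Step 2: Sum of squared deviations from the mean: 14418.9333
Step 3: Population variance = 14418.9333 / 15 = 961.2622
Step 4: Standard deviation = sqrt(961.2622) = 31.0042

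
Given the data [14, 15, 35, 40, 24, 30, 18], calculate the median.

24

Step 1: Sort the data in ascending order: [14, 15, 18, 24, 30, 35, 40]
Step 2: The number of values is n = 7.
Step 3: Since n is odd, the median is the middle value at position 4: 24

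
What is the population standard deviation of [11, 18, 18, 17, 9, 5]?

5

Step 1: Compute the mean: 13
Step 2: Sum of squared deviations from the mean: 150
Step 3: Population variance = 150 / 6 = 25
Step 4: Standard deviation = sqrt(25) = 5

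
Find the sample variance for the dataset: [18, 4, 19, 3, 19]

69.3

Step 1: Compute the mean: (18 + 4 + 19 + 3 + 19) / 5 = 12.6
Step 2: Compute squared deviations from the mean:
  (18 - 12.6)^2 = 29.16
  (4 - 12.6)^2 = 73.96
  (19 - 12.6)^2 = 40.96
  (3 - 12.6)^2 = 92.16
  (19 - 12.6)^2 = 40.96
Step 3: Sum of squared deviations = 277.2
Step 4: Sample variance = 277.2 / 4 = 69.3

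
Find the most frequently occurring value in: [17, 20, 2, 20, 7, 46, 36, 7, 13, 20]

20

Step 1: Count the frequency of each value:
  2: appears 1 time(s)
  7: appears 2 time(s)
  13: appears 1 time(s)
  17: appears 1 time(s)
  20: appears 3 time(s)
  36: appears 1 time(s)
  46: appears 1 time(s)
Step 2: The value 20 appears most frequently (3 times).
Step 3: Mode = 20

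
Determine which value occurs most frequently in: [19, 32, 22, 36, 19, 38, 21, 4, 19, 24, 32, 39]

19

Step 1: Count the frequency of each value:
  4: appears 1 time(s)
  19: appears 3 time(s)
  21: appears 1 time(s)
  22: appears 1 time(s)
  24: appears 1 time(s)
  32: appears 2 time(s)
  36: appears 1 time(s)
  38: appears 1 time(s)
  39: appears 1 time(s)
Step 2: The value 19 appears most frequently (3 times).
Step 3: Mode = 19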